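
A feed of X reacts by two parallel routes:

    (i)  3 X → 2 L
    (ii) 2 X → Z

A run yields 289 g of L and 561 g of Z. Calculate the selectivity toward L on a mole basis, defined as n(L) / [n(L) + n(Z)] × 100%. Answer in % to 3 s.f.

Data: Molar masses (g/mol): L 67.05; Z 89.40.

40.7 %

n(L) = 289 / 67.05 = 4.310 mol
n(Z) = 561 / 89.40 = 6.275 mol
selectivity = 4.310/(4.310+6.275) × 100 = 40.72 %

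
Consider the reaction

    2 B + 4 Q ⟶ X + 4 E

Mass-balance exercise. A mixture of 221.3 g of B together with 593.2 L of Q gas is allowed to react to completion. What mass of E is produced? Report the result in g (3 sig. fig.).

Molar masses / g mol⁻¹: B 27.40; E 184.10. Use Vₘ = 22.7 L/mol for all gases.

2970 g

n(B) = 221.3 / 27.40 = 8.077 mol
n(Q) = 593.2 / 22.7 = 26.13 mol
n/ν for B = 8.077/2 = 4.039
n/ν for Q = 26.13/4 = 6.533
Smallest n/ν is B → limiting reagent.
n(E) = (4/2) × 8.077 = 16.15 mol
mass = 16.15 × 184.10 = 2973 g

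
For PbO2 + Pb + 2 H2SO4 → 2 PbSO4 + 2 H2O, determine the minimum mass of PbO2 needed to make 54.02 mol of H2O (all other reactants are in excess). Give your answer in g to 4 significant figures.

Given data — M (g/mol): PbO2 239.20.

6461 g

n(H2O) = 54.02 mol
n(PbO2) = (1/2) × 54.02 = 27.01 mol
mass = 27.01 × 239.20 = 6461 g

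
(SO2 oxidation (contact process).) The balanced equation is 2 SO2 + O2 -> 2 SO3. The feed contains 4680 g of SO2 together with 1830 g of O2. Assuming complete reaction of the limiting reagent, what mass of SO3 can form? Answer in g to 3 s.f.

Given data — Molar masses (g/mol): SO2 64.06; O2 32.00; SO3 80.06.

5850 g

n(SO2) = 4680 / 64.06 = 73.06 mol
n(O2) = 1830 / 32.00 = 57.19 mol
n/ν for SO2 = 73.06/2 = 36.53
n/ν for O2 = 57.19/1 = 57.19
Smallest n/ν is SO2 → limiting reagent.
n(SO3) = (2/2) × 73.06 = 73.06 mol
mass = 73.06 × 80.06 = 5849 g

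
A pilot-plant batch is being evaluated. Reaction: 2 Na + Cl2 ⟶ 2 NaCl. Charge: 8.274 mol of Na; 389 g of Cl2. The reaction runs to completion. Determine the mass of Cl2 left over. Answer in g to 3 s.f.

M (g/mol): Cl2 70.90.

n(Na) = 8.274 mol
n(Cl2) = 389.0 / 70.90 = 5.487 mol
n/ν → Na: 4.137, Cl2: 5.487; Na is limiting.
Cl2 consumed = (1/2) × 8.274 = 4.137 mol
Cl2 remaining = 5.487 − 4.137 = 1.350 mol
mass = 1.350 × 70.90 = 95.72 g

95.7 g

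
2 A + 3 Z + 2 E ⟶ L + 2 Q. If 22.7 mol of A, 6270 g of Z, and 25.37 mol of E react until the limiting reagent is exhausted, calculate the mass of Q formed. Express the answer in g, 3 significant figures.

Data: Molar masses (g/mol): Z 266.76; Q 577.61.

9050 g

n(A) = 22.70 mol
n(Z) = 6270 / 266.76 = 23.50 mol
n(E) = 25.37 mol
n/ν → A: 11.35, Z: 7.833, E: 12.69; Z is limiting.
n(Q) = (2/3) × 23.50 = 15.67 mol
mass = 15.67 × 577.61 = 9051 g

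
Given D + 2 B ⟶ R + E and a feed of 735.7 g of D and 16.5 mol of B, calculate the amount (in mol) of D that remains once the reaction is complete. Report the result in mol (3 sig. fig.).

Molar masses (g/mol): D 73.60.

n(D) = 735.7 / 73.60 = 9.996 mol
n(B) = 16.50 mol
n/ν → D: 9.996, B: 8.250; B is limiting.
D consumed = (1/2) × 16.50 = 8.250 mol
D remaining = 9.996 − 8.250 = 1.746 mol

1.75 mol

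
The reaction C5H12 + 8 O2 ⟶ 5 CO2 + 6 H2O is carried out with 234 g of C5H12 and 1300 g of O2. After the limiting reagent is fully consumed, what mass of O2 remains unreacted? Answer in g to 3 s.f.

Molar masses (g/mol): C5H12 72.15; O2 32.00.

n(C5H12) = 234.0 / 72.15 = 3.243 mol
n(O2) = 1300 / 32.00 = 40.63 mol
n/ν → C5H12: 3.243, O2: 5.079; C5H12 is limiting.
O2 consumed = (8/1) × 3.243 = 25.94 mol
O2 remaining = 40.63 − 25.94 = 14.69 mol
mass = 14.69 × 32.00 = 470.1 g

470 g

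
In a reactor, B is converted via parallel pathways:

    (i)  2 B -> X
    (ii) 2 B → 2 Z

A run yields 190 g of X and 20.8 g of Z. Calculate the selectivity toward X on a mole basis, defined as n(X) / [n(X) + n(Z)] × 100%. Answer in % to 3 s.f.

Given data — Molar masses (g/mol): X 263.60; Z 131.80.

82.0 %

n(X) = 190 / 263.60 = 0.7208 mol
n(Z) = 20.8 / 131.80 = 0.1578 mol
selectivity = 0.7208/(0.7208+0.1578) × 100 = 82.04 %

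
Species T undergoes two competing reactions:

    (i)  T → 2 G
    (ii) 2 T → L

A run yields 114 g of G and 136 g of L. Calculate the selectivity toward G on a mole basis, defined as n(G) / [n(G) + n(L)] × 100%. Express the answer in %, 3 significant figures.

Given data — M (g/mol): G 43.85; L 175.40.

n(G) = 114 / 43.85 = 2.600 mol
n(L) = 136 / 175.40 = 0.7754 mol
selectivity = 2.600/(2.600+0.7754) × 100 = 77.03 %

77.0 %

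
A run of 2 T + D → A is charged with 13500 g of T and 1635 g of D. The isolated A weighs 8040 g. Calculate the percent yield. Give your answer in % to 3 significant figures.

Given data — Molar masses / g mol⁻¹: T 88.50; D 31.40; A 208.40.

n(T) = 13500 / 88.50 = 152.5 mol
n(D) = 1635 / 31.40 = 52.07 mol
n/ν for T = 152.5/2 = 76.25
n/ν for D = 52.07/1 = 52.07
Smallest n/ν is D → limiting reagent.
theoretical n(A) = (1/1) × 52.07 = 52.07 mol → 10850 g
% yield = 8040 / 10850 × 100 = 74.10 %

74.1 %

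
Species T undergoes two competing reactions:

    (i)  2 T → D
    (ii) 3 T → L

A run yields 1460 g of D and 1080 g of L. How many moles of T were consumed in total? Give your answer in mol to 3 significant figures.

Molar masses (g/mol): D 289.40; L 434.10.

n(D) = 1460 / 289.40 = 5.045 mol
n(L) = 1080 / 434.10 = 2.488 mol
n(T) via (i) = (2/1)×5.045 = 10.09 mol
n(T) via (ii) = (3/1)×2.488 = 7.464 mol
total n(T) = 10.09 + 7.464 = 17.55 mol

17.6 mol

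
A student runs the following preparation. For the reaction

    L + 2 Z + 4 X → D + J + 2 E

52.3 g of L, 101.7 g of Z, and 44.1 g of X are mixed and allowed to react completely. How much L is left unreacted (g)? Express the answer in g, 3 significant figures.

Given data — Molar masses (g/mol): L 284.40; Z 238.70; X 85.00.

15.4 g

n(L) = 52.30 / 284.40 = 0.1839 mol
n(Z) = 101.7 / 238.70 = 0.4261 mol
n(X) = 44.10 / 85.00 = 0.5188 mol
n/ν for L = 0.1839/1 = 0.1839
n/ν for Z = 0.4261/2 = 0.2131
n/ν for X = 0.5188/4 = 0.1297
Smallest n/ν is X → limiting reagent.
L consumed = (1/4) × 0.5188 = 0.1297 mol
L remaining = 0.1839 − 0.1297 = 0.05420 mol
mass = 0.05420 × 284.40 = 15.41 g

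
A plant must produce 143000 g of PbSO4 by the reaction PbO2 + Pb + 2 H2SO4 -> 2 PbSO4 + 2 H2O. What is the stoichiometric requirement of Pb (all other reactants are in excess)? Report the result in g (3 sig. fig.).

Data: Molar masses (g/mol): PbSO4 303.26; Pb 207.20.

n(PbSO4) = 143000 / 303.26 = 471.5 mol
n(Pb) = (1/2) × 471.5 = 235.8 mol
mass = 235.8 × 207.20 = 48860 g

48900 g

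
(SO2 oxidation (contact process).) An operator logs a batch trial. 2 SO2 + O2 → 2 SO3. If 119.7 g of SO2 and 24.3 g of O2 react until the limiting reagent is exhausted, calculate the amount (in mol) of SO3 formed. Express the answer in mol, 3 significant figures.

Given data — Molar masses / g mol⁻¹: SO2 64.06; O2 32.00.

1.52 mol

n(SO2) = 119.7 / 64.06 = 1.869 mol
n(O2) = 24.30 / 32.00 = 0.7594 mol
n/ν → SO2: 0.9345, O2: 0.7594; O2 is limiting.
n(SO3) = (2/1) × 0.7594 = 1.519 mol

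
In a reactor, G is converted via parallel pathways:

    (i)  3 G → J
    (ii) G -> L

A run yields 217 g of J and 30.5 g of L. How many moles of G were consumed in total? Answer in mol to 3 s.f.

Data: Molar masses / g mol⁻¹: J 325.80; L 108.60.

n(J) = 217 / 325.80 = 0.6661 mol
n(L) = 30.5 / 108.60 = 0.2808 mol
n(G) via (i) = (3/1)×0.6661 = 1.998 mol
n(G) via (ii) = (1/1)×0.2808 = 0.2808 mol
total n(G) = 1.998 + 0.2808 = 2.279 mol

2.28 mol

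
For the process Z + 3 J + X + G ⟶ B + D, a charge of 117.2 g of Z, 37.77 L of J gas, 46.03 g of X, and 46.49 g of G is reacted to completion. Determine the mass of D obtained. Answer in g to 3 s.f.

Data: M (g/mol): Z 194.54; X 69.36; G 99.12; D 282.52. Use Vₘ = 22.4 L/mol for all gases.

133 g

n(Z) = 117.2 / 194.54 = 0.6024 mol
n(J) = 37.77 / 22.4 = 1.686 mol
n(X) = 46.03 / 69.36 = 0.6636 mol
n(G) = 46.49 / 99.12 = 0.4690 mol
n/ν for Z = 0.6024/1 = 0.6024
n/ν for J = 1.686/3 = 0.5620
n/ν for X = 0.6636/1 = 0.6636
n/ν for G = 0.4690/1 = 0.4690
Smallest n/ν is G → limiting reagent.
n(D) = (1/1) × 0.4690 = 0.4690 mol
mass = 0.4690 × 282.52 = 132.5 g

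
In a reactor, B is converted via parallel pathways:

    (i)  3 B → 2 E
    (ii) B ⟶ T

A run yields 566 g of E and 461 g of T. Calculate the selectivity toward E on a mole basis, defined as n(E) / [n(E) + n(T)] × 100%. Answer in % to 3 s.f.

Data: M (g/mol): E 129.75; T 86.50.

45.0 %

n(E) = 566 / 129.75 = 4.362 mol
n(T) = 461 / 86.50 = 5.329 mol
selectivity = 4.362/(4.362+5.329) × 100 = 45.01 %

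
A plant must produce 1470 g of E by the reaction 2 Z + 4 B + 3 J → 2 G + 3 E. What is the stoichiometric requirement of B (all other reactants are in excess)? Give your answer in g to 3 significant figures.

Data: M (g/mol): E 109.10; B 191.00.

n(E) = 1470 / 109.10 = 13.47 mol
n(B) = (4/3) × 13.47 = 17.96 mol
mass = 17.96 × 191.00 = 3430 g

3430 g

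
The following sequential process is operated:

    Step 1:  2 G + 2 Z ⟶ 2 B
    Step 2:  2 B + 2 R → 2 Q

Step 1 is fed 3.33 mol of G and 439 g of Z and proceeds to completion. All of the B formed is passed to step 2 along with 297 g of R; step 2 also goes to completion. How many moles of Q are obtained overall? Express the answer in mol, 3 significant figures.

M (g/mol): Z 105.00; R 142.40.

2.09 mol

Step 1:
n(G) = 3.330 mol
n(Z) = 439.0 / 105.00 = 4.181 mol
n/ν for G = 3.330/2 = 1.665
n/ν for Z = 4.181/2 = 2.091
Smallest n/ν is G → limiting reagent.
n(B) produced = (2/2) × 3.330 = 3.330 mol
Step 2:
n(B) available = 3.330 mol
n(R) = 297.0 / 142.40 = 2.086 mol
n/ν for B = 3.330/2 = 1.665
n/ν for R = 2.086/2 = 1.043
Smallest n/ν is R → limiting reagent.
n(Q) = (2/2) × 2.086 = 2.086 mol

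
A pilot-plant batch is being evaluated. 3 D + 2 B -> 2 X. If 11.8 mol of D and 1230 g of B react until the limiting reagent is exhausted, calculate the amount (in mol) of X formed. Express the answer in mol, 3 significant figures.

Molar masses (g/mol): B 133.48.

n(D) = 11.80 mol
n(B) = 1230 / 133.48 = 9.215 mol
n/ν for D = 11.80/3 = 3.933
n/ν for B = 9.215/2 = 4.608
Smallest n/ν is D → limiting reagent.
n(X) = (2/3) × 11.80 = 7.867 mol

7.87 mol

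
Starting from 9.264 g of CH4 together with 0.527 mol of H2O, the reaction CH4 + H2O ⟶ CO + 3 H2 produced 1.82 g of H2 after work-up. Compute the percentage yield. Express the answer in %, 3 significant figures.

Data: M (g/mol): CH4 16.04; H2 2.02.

57.0 %

n(CH4) = 9.264 / 16.04 = 0.5776 mol
n(H2O) = 0.5270 mol
n/ν for CH4 = 0.5776/1 = 0.5776
n/ν for H2O = 0.5270/1 = 0.5270
Smallest n/ν is H2O → limiting reagent.
theoretical n(H2) = (3/1) × 0.5270 = 1.581 mol → 3.194 g
% yield = 1.82 / 3.194 × 100 = 56.98 %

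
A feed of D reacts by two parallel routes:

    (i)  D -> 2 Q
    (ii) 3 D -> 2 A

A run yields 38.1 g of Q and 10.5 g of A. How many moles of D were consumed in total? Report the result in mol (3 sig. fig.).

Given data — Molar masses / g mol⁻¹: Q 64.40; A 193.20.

n(Q) = 38.1 / 64.40 = 0.5916 mol
n(A) = 10.5 / 193.20 = 0.05435 mol
n(D) via (i) = (1/2)×0.5916 = 0.2958 mol
n(D) via (ii) = (3/2)×0.05435 = 0.08153 mol
total n(D) = 0.2958 + 0.08153 = 0.3773 mol

0.377 mol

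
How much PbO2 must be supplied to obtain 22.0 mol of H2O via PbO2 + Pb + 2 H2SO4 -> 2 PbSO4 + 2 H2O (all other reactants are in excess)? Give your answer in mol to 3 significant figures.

n(H2O) = 22.00 mol
n(PbO2) = (1/2) × 22.00 = 11.00 mol

11.0 mol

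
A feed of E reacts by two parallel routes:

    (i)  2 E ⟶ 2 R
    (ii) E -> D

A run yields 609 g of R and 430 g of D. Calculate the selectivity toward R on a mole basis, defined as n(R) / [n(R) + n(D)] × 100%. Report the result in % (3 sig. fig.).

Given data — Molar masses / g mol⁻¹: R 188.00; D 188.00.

n(R) = 609 / 188.00 = 3.239 mol
n(D) = 430 / 188.00 = 2.287 mol
selectivity = 3.239/(3.239+2.287) × 100 = 58.61 %

58.6 %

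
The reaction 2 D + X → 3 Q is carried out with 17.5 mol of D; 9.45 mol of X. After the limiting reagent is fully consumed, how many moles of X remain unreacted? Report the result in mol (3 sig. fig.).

0.700 mol

n(D) = 17.50 mol
n(X) = 9.450 mol
n/ν for D = 17.50/2 = 8.750
n/ν for X = 9.450/1 = 9.450
Smallest n/ν is D → limiting reagent.
X consumed = (1/2) × 17.50 = 8.750 mol
X remaining = 9.450 − 8.750 = 0.7000 mol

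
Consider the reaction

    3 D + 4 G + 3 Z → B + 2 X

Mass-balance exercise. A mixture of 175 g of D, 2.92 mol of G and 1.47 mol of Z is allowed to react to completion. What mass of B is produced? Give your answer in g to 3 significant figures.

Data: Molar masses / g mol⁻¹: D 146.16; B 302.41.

n(D) = 175.0 / 146.16 = 1.197 mol
n(G) = 2.920 mol
n(Z) = 1.470 mol
n/ν for D = 1.197/3 = 0.3990
n/ν for G = 2.920/4 = 0.7300
n/ν for Z = 1.470/3 = 0.4900
Smallest n/ν is D → limiting reagent.
n(B) = (1/3) × 1.197 = 0.3990 mol
mass = 0.3990 × 302.41 = 120.7 g

121 g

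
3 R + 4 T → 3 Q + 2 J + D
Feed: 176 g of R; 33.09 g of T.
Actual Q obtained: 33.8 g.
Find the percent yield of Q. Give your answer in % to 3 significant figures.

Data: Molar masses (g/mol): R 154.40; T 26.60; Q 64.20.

56.4 %

n(R) = 176.0 / 154.40 = 1.140 mol
n(T) = 33.09 / 26.60 = 1.244 mol
n/ν for R = 1.140/3 = 0.3800
n/ν for T = 1.244/4 = 0.3110
Smallest n/ν is T → limiting reagent.
theoretical n(Q) = (3/4) × 1.244 = 0.9330 mol → 59.90 g
% yield = 33.8 / 59.90 × 100 = 56.43 %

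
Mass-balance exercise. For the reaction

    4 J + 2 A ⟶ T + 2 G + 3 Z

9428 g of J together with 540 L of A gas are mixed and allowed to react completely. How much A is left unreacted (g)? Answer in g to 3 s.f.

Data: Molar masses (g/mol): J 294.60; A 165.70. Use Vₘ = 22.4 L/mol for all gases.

n(J) = 9428 / 294.60 = 32.00 mol
n(A) = 540.0 / 22.4 = 24.11 mol
n/ν for J = 32.00/4 = 8.000
n/ν for A = 24.11/2 = 12.06
Smallest n/ν is J → limiting reagent.
A consumed = (2/4) × 32.00 = 16.00 mol
A remaining = 24.11 − 16.00 = 8.110 mol
mass = 8.110 × 165.70 = 1344 g

1340 g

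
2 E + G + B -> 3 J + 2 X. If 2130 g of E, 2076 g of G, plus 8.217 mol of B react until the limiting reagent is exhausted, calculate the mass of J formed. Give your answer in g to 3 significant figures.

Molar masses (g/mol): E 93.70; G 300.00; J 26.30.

n(E) = 2130 / 93.70 = 22.73 mol
n(G) = 2076 / 300.00 = 6.920 mol
n(B) = 8.217 mol
n/ν for E = 22.73/2 = 11.37
n/ν for G = 6.920/1 = 6.920
n/ν for B = 8.217/1 = 8.217
Smallest n/ν is G → limiting reagent.
n(J) = (3/1) × 6.920 = 20.76 mol
mass = 20.76 × 26.30 = 546.0 g

546 g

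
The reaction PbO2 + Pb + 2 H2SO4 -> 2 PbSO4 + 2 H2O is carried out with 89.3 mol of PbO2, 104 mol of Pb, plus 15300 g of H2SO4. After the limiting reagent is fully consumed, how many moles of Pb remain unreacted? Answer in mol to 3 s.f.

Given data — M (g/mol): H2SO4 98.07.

26.0 mol

n(PbO2) = 89.30 mol
n(Pb) = 104.0 mol
n(H2SO4) = 15300 / 98.07 = 156.0 mol
n/ν → PbO2: 89.30, Pb: 104.0, H2SO4: 78.00; H2SO4 is limiting.
Pb consumed = (1/2) × 156.0 = 78.00 mol
Pb remaining = 104.0 − 78.00 = 26.00 mol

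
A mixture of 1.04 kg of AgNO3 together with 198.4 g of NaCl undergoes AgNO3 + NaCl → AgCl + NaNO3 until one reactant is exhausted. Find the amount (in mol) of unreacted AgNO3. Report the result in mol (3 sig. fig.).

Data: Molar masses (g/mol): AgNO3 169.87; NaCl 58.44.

n(AgNO3) = 1.040×1000 / 169.87 = 6.122 mol
n(NaCl) = 198.4 / 58.44 = 3.395 mol
n/ν for AgNO3 = 6.122/1 = 6.122
n/ν for NaCl = 3.395/1 = 3.395
Smallest n/ν is NaCl → limiting reagent.
AgNO3 consumed = (1/1) × 3.395 = 3.395 mol
AgNO3 remaining = 6.122 − 3.395 = 2.727 mol

2.73 mol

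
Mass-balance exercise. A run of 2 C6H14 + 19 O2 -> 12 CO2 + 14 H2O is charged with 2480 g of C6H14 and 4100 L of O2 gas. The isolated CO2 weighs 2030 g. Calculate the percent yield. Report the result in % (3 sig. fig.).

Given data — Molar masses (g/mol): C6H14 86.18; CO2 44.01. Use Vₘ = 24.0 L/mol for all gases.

n(C6H14) = 2480 / 86.18 = 28.78 mol
n(O2) = 4100 / 24.0 = 170.8 mol
n/ν → C6H14: 14.39, O2: 8.989; O2 is limiting.
theoretical n(CO2) = (12/19) × 170.8 = 107.9 mol → 4749 g
% yield = 2030 / 4749 × 100 = 42.75 %

42.8 %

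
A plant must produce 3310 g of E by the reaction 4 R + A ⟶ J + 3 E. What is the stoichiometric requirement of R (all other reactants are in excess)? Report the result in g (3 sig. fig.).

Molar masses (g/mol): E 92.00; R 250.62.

n(E) = 3310 / 92.00 = 35.98 mol
n(R) = (4/3) × 35.98 = 47.97 mol
mass = 47.97 × 250.62 = 12020 g

12000 g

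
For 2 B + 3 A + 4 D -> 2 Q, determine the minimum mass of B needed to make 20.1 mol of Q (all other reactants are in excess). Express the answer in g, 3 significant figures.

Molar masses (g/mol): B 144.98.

n(Q) = 20.10 mol
n(B) = (2/2) × 20.10 = 20.10 mol
mass = 20.10 × 144.98 = 2914 g

2910 g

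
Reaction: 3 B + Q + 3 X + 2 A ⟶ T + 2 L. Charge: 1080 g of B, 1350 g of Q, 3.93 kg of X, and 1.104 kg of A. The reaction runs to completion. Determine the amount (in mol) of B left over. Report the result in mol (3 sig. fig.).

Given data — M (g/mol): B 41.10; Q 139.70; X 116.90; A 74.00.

3.90 mol

n(B) = 1080 / 41.10 = 26.28 mol
n(Q) = 1350 / 139.70 = 9.664 mol
n(X) = 3.930×1000 / 116.90 = 33.62 mol
n(A) = 1.104×1000 / 74.00 = 14.92 mol
n/ν for B = 26.28/3 = 8.760
n/ν for Q = 9.664/1 = 9.664
n/ν for X = 33.62/3 = 11.21
n/ν for A = 14.92/2 = 7.460
Smallest n/ν is A → limiting reagent.
B consumed = (3/2) × 14.92 = 22.38 mol
B remaining = 26.28 − 22.38 = 3.900 mol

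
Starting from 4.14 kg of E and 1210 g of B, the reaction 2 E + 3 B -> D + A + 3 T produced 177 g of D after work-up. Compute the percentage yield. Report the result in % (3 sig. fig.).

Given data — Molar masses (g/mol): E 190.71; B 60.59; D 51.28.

51.9 %

n(E) = 4.140×1000 / 190.71 = 21.71 mol
n(B) = 1210 / 60.59 = 19.97 mol
n/ν for E = 21.71/2 = 10.86
n/ν for B = 19.97/3 = 6.657
Smallest n/ν is B → limiting reagent.
theoretical n(D) = (1/3) × 19.97 = 6.657 mol → 341.4 g
% yield = 177 / 341.4 × 100 = 51.85 %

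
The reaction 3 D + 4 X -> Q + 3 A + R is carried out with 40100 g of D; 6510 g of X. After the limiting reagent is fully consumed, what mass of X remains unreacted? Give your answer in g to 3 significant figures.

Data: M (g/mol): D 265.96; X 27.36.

n(D) = 40100 / 265.96 = 150.8 mol
n(X) = 6510 / 27.36 = 237.9 mol
n/ν for D = 150.8/3 = 50.27
n/ν for X = 237.9/4 = 59.48
Smallest n/ν is D → limiting reagent.
X consumed = (4/3) × 150.8 = 201.1 mol
X remaining = 237.9 − 201.1 = 36.80 mol
mass = 36.80 × 27.36 = 1007 g

1010 g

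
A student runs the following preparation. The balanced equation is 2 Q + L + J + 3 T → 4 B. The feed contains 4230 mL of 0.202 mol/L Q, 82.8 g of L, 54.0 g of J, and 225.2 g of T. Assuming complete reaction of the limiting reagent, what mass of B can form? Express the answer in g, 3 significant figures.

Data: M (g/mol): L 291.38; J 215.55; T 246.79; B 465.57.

467 g

n(Q) = 0.202 × 4230/1000 = 0.8545 mol
n(L) = 82.80 / 291.38 = 0.2842 mol
n(J) = 54.00 / 215.55 = 0.2505 mol
n(T) = 225.2 / 246.79 = 0.9125 mol
n/ν → Q: 0.4273, L: 0.2842, J: 0.2505, T: 0.3042; J is limiting.
n(B) = (4/1) × 0.2505 = 1.002 mol
mass = 1.002 × 465.57 = 466.5 g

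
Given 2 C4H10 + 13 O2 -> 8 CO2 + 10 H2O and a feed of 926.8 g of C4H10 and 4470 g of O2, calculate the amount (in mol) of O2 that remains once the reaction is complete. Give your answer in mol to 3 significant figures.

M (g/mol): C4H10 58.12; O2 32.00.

36.0 mol

n(C4H10) = 926.8 / 58.12 = 15.95 mol
n(O2) = 4470 / 32.00 = 139.7 mol
n/ν for C4H10 = 15.95/2 = 7.975
n/ν for O2 = 139.7/13 = 10.75
Smallest n/ν is C4H10 → limiting reagent.
O2 consumed = (13/2) × 15.95 = 103.7 mol
O2 remaining = 139.7 − 103.7 = 36.00 mol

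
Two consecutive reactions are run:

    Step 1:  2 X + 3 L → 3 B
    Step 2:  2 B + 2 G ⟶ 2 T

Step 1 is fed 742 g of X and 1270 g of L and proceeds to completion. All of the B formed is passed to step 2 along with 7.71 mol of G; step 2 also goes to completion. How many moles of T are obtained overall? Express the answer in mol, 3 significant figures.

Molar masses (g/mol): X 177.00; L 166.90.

6.29 mol

Step 1:
n(X) = 742.0 / 177.00 = 4.192 mol
n(L) = 1270 / 166.90 = 7.609 mol
n/ν for X = 4.192/2 = 2.096
n/ν for L = 7.609/3 = 2.536
Smallest n/ν is X → limiting reagent.
n(B) produced = (3/2) × 4.192 = 6.288 mol
Step 2:
n(B) available = 6.288 mol
n(G) = 7.710 mol
n/ν for B = 6.288/2 = 3.144
n/ν for G = 7.710/2 = 3.855
Smallest n/ν is B → limiting reagent.
n(T) = (2/2) × 6.288 = 6.288 mol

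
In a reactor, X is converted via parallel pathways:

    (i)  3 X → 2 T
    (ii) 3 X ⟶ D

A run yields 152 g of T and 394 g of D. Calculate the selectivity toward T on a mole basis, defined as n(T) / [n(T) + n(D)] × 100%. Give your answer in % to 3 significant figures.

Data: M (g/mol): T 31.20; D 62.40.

n(T) = 152 / 31.20 = 4.872 mol
n(D) = 394 / 62.40 = 6.314 mol
selectivity = 4.872/(4.872+6.314) × 100 = 43.55 %

43.6 %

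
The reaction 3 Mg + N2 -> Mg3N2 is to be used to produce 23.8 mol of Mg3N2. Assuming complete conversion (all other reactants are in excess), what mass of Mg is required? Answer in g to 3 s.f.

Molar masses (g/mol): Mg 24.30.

1740 g

n(Mg3N2) = 23.80 mol
n(Mg) = (3/1) × 23.80 = 71.40 mol
mass = 71.40 × 24.30 = 1735 g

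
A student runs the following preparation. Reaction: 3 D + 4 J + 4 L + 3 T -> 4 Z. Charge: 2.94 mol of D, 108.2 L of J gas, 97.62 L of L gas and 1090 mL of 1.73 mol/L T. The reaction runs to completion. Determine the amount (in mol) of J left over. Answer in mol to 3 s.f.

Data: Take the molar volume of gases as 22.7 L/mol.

2.25 mol

n(D) = 2.940 mol
n(J) = 108.2 / 22.7 = 4.767 mol
n(L) = 97.62 / 22.7 = 4.300 mol
n(T) = 1.73 × 1090/1000 = 1.886 mol
n/ν for D = 2.940/3 = 0.9800
n/ν for J = 4.767/4 = 1.192
n/ν for L = 4.300/4 = 1.075
n/ν for T = 1.886/3 = 0.6287
Smallest n/ν is T → limiting reagent.
J consumed = (4/3) × 1.886 = 2.515 mol
J remaining = 4.767 − 2.515 = 2.252 mol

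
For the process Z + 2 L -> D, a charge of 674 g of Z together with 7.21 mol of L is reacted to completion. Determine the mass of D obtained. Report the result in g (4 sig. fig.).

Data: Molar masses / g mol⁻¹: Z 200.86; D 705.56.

n(Z) = 674.0 / 200.86 = 3.356 mol
n(L) = 7.210 mol
n/ν → Z: 3.356, L: 3.605; Z is limiting.
n(D) = (1/1) × 3.356 = 3.356 mol
mass = 3.356 × 705.56 = 2368 g

2368 g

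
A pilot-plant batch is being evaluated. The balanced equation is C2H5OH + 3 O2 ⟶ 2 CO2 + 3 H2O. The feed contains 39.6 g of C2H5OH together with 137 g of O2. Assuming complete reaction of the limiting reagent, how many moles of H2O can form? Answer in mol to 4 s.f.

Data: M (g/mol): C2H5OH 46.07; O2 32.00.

n(C2H5OH) = 39.60 / 46.07 = 0.8596 mol
n(O2) = 137.0 / 32.00 = 4.281 mol
n/ν → C2H5OH: 0.8596, O2: 1.427; C2H5OH is limiting.
n(H2O) = (3/1) × 0.8596 = 2.579 mol

2.579 mol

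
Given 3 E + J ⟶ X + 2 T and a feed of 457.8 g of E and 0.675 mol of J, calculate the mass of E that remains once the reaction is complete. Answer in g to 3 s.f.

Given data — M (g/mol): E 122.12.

n(E) = 457.8 / 122.12 = 3.749 mol
n(J) = 0.6750 mol
n/ν for E = 3.749/3 = 1.250
n/ν for J = 0.6750/1 = 0.6750
Smallest n/ν is J → limiting reagent.
E consumed = (3/1) × 0.6750 = 2.025 mol
E remaining = 3.749 − 2.025 = 1.724 mol
mass = 1.724 × 122.12 = 210.5 g

211 g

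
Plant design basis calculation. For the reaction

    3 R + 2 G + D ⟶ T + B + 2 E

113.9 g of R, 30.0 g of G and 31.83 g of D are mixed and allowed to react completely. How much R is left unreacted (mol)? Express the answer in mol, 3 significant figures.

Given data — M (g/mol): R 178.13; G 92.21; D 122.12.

0.151 mol

n(R) = 113.9 / 178.13 = 0.6394 mol
n(G) = 30.00 / 92.21 = 0.3253 mol
n(D) = 31.83 / 122.12 = 0.2606 mol
n/ν for R = 0.6394/3 = 0.2131
n/ν for G = 0.3253/2 = 0.1627
n/ν for D = 0.2606/1 = 0.2606
Smallest n/ν is G → limiting reagent.
R consumed = (3/2) × 0.3253 = 0.4880 mol
R remaining = 0.6394 − 0.4880 = 0.1514 mol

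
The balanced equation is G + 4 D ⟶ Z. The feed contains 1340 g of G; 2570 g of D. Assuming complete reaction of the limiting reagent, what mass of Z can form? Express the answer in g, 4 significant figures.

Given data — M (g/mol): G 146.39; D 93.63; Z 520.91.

3575 g

n(G) = 1340 / 146.39 = 9.154 mol
n(D) = 2570 / 93.63 = 27.45 mol
n/ν for G = 9.154/1 = 9.154
n/ν for D = 27.45/4 = 6.863
Smallest n/ν is D → limiting reagent.
n(Z) = (1/4) × 27.45 = 6.863 mol
mass = 6.863 × 520.91 = 3575 g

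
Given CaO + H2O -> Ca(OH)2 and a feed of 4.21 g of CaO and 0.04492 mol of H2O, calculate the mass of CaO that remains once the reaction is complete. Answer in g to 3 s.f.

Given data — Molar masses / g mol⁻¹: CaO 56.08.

1.69 g

n(CaO) = 4.210 / 56.08 = 0.07507 mol
n(H2O) = 0.04492 mol
n/ν for CaO = 0.07507/1 = 0.07507
n/ν for H2O = 0.04492/1 = 0.04492
Smallest n/ν is H2O → limiting reagent.
CaO consumed = (1/1) × 0.04492 = 0.04492 mol
CaO remaining = 0.07507 − 0.04492 = 0.03015 mol
mass = 0.03015 × 56.08 = 1.691 g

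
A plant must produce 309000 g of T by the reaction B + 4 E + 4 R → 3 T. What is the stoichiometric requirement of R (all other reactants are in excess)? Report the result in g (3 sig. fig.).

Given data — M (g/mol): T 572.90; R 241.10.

173000 g

n(T) = 309000 / 572.90 = 539.4 mol
n(R) = (4/3) × 539.4 = 719.2 mol
mass = 719.2 × 241.10 = 173400 g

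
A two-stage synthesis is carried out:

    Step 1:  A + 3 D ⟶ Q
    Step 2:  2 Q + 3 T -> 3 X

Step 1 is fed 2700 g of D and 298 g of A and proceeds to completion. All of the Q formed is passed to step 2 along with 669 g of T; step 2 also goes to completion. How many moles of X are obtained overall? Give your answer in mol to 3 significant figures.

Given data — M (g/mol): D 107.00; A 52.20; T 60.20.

Step 1:
n(D) = 2700 / 107.00 = 25.23 mol
n(A) = 298.0 / 52.20 = 5.709 mol
n/ν → D: 8.410, A: 5.709; A is limiting.
n(Q) produced = (1/1) × 5.709 = 5.709 mol
Step 2:
n(Q) available = 5.709 mol
n(T) = 669.0 / 60.20 = 11.11 mol
n/ν → Q: 2.855, T: 3.703; Q is limiting.
n(X) = (3/2) × 5.709 = 8.564 mol

8.56 mol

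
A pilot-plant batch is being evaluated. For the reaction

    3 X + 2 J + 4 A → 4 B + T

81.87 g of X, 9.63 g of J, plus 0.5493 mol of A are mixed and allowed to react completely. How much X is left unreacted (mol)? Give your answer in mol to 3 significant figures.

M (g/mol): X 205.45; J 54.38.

n(X) = 81.87 / 205.45 = 0.3985 mol
n(J) = 9.630 / 54.38 = 0.1771 mol
n(A) = 0.5493 mol
n/ν → X: 0.1328, J: 0.08855, A: 0.1373; J is limiting.
X consumed = (3/2) × 0.1771 = 0.2657 mol
X remaining = 0.3985 − 0.2657 = 0.1328 mol

0.133 mol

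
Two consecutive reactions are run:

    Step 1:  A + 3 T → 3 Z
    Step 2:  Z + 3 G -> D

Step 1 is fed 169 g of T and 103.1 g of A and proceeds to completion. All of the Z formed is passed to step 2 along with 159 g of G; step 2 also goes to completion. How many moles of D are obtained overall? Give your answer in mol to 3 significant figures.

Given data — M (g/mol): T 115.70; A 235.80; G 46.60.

1.14 mol

Step 1:
n(T) = 169.0 / 115.70 = 1.461 mol
n(A) = 103.1 / 235.80 = 0.4372 mol
n/ν for T = 1.461/3 = 0.4870
n/ν for A = 0.4372/1 = 0.4372
Smallest n/ν is A → limiting reagent.
n(Z) produced = (3/1) × 0.4372 = 1.312 mol
Step 2:
n(Z) available = 1.312 mol
n(G) = 159.0 / 46.60 = 3.412 mol
n/ν for Z = 1.312/1 = 1.312
n/ν for G = 3.412/3 = 1.137
Smallest n/ν is G → limiting reagent.
n(D) = (1/3) × 3.412 = 1.137 mol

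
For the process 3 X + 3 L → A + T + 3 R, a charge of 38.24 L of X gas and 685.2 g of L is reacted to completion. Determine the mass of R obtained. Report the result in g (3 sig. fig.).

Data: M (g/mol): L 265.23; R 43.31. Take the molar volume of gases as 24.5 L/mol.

67.6 g

n(X) = 38.24 / 24.5 = 1.561 mol
n(L) = 685.2 / 265.23 = 2.583 mol
n/ν for X = 1.561/3 = 0.5203
n/ν for L = 2.583/3 = 0.8610
Smallest n/ν is X → limiting reagent.
n(R) = (3/3) × 1.561 = 1.561 mol
mass = 1.561 × 43.31 = 67.61 g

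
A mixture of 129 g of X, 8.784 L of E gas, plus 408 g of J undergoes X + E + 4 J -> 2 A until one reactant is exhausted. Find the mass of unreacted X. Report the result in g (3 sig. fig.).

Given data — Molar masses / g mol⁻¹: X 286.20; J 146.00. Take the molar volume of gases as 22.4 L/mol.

16.8 g

n(X) = 129.0 / 286.20 = 0.4507 mol
n(E) = 8.784 / 22.4 = 0.3921 mol
n(J) = 408.0 / 146.00 = 2.795 mol
n/ν → X: 0.4507, E: 0.3921, J: 0.6988; E is limiting.
X consumed = (1/1) × 0.3921 = 0.3921 mol
X remaining = 0.4507 − 0.3921 = 0.05860 mol
mass = 0.05860 × 286.20 = 16.77 g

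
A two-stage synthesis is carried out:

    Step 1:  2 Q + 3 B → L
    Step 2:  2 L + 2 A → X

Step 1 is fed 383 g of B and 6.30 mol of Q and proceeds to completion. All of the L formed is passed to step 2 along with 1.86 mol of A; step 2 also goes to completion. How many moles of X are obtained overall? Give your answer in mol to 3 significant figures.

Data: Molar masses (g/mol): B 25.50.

0.930 mol

Step 1:
n(B) = 383.0 / 25.50 = 15.02 mol
n(Q) = 6.300 mol
n/ν → B: 5.007, Q: 3.150; Q is limiting.
n(L) produced = (1/2) × 6.300 = 3.150 mol
Step 2:
n(L) available = 3.150 mol
n(A) = 1.860 mol
n/ν → L: 1.575, A: 0.9300; A is limiting.
n(X) = (1/2) × 1.860 = 0.9300 mol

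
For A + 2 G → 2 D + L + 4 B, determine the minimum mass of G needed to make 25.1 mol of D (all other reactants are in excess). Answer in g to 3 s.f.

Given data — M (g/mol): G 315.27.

7910 g

n(D) = 25.10 mol
n(G) = (2/2) × 25.10 = 25.10 mol
mass = 25.10 × 315.27 = 7913 g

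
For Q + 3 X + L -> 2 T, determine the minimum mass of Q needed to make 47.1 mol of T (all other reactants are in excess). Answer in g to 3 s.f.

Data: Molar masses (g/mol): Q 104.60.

2460 g

n(T) = 47.10 mol
n(Q) = (1/2) × 47.10 = 23.55 mol
mass = 23.55 × 104.60 = 2463 g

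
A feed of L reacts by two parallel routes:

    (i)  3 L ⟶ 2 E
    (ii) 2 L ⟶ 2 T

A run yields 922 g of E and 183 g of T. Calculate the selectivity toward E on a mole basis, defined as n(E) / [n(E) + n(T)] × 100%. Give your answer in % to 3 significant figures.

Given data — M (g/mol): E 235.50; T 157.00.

n(E) = 922 / 235.50 = 3.915 mol
n(T) = 183 / 157.00 = 1.166 mol
selectivity = 3.915/(3.915+1.166) × 100 = 77.05 %

77.1 %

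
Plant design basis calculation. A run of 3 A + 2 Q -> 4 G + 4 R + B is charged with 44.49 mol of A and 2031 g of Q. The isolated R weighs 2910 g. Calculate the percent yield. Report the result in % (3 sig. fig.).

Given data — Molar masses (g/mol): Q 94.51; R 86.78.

n(A) = 44.49 mol
n(Q) = 2031 / 94.51 = 21.49 mol
n/ν for A = 44.49/3 = 14.83
n/ν for Q = 21.49/2 = 10.75
Smallest n/ν is Q → limiting reagent.
theoretical n(R) = (4/2) × 21.49 = 42.98 mol → 3730 g
% yield = 2910 / 3730 × 100 = 78.02 %

78.0 %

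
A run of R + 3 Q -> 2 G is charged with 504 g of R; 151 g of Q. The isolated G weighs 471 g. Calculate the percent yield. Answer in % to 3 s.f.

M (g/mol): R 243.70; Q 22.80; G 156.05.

n(R) = 504.0 / 243.70 = 2.068 mol
n(Q) = 151.0 / 22.80 = 6.623 mol
n/ν → R: 2.068, Q: 2.208; R is limiting.
theoretical n(G) = (2/1) × 2.068 = 4.136 mol → 645.4 g
% yield = 471 / 645.4 × 100 = 72.98 %

73.0 %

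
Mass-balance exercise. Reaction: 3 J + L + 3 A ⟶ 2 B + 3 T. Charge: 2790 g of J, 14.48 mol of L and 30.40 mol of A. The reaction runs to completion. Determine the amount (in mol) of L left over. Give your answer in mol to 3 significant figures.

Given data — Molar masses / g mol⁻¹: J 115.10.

n(J) = 2790 / 115.10 = 24.24 mol
n(L) = 14.48 mol
n(A) = 30.40 mol
n/ν → J: 8.080, L: 14.48, A: 10.13; J is limiting.
L consumed = (1/3) × 24.24 = 8.080 mol
L remaining = 14.48 − 8.080 = 6.400 mol

6.40 mol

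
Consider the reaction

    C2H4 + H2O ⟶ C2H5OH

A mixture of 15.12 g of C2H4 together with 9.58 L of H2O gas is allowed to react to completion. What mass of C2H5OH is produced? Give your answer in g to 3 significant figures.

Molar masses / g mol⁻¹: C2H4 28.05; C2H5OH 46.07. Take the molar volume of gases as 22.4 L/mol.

19.7 g

n(C2H4) = 15.12 / 28.05 = 0.5390 mol
n(H2O) = 9.580 / 22.4 = 0.4277 mol
n/ν → C2H4: 0.5390, H2O: 0.4277; H2O is limiting.
n(C2H5OH) = (1/1) × 0.4277 = 0.4277 mol
mass = 0.4277 × 46.07 = 19.70 g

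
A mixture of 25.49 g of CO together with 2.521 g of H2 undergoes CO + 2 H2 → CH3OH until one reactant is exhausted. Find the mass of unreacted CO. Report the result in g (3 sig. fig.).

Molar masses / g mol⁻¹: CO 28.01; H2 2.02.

8.01 g

n(CO) = 25.49 / 28.01 = 0.9100 mol
n(H2) = 2.521 / 2.02 = 1.248 mol
n/ν for CO = 0.9100/1 = 0.9100
n/ν for H2 = 1.248/2 = 0.6240
Smallest n/ν is H2 → limiting reagent.
CO consumed = (1/2) × 1.248 = 0.6240 mol
CO remaining = 0.9100 − 0.6240 = 0.2860 mol
mass = 0.2860 × 28.01 = 8.011 g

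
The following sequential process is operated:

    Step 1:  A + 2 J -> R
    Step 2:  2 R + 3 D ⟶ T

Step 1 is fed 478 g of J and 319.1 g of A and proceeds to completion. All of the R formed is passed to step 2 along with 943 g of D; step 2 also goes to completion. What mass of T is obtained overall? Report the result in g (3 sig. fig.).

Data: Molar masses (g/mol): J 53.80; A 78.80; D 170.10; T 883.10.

1630 g

Step 1:
n(J) = 478.0 / 53.80 = 8.885 mol
n(A) = 319.1 / 78.80 = 4.049 mol
n/ν for J = 8.885/2 = 4.443
n/ν for A = 4.049/1 = 4.049
Smallest n/ν is A → limiting reagent.
n(R) produced = (1/1) × 4.049 = 4.049 mol
Step 2:
n(R) available = 4.049 mol
n(D) = 943.0 / 170.10 = 5.544 mol
n/ν for R = 4.049/2 = 2.025
n/ν for D = 5.544/3 = 1.848
Smallest n/ν is D → limiting reagent.
n(T) = (1/3) × 5.544 = 1.848 mol
mass = 1.848 × 883.10 = 1632 g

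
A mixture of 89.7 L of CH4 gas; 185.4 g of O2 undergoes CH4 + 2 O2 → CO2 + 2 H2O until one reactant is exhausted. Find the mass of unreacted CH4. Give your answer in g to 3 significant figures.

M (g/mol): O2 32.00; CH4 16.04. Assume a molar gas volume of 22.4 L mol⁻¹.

n(CH4) = 89.70 / 22.4 = 4.004 mol
n(O2) = 185.4 / 32.00 = 5.794 mol
n/ν for CH4 = 4.004/1 = 4.004
n/ν for O2 = 5.794/2 = 2.897
Smallest n/ν is O2 → limiting reagent.
CH4 consumed = (1/2) × 5.794 = 2.897 mol
CH4 remaining = 4.004 − 2.897 = 1.107 mol
mass = 1.107 × 16.04 = 17.76 g

17.8 g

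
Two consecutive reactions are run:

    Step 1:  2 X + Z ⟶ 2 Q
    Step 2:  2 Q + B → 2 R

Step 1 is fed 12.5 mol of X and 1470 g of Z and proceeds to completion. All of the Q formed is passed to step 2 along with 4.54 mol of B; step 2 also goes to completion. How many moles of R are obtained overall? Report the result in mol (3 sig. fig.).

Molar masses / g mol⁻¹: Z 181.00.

Step 1:
n(X) = 12.50 mol
n(Z) = 1470 / 181.00 = 8.122 mol
n/ν → X: 6.250, Z: 8.122; X is limiting.
n(Q) produced = (2/2) × 12.50 = 12.50 mol
Step 2:
n(Q) available = 12.50 mol
n(B) = 4.540 mol
n/ν → Q: 6.250, B: 4.540; B is limiting.
n(R) = (2/1) × 4.540 = 9.080 mol

9.08 mol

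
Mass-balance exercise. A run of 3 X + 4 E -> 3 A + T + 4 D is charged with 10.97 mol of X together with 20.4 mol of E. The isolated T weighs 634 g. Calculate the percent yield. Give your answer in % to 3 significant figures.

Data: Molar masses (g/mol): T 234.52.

n(X) = 10.97 mol
n(E) = 20.40 mol
n/ν for X = 10.97/3 = 3.657
n/ν for E = 20.40/4 = 5.100
Smallest n/ν is X → limiting reagent.
theoretical n(T) = (1/3) × 10.97 = 3.657 mol → 857.6 g
% yield = 634 / 857.6 × 100 = 73.93 %

73.9 %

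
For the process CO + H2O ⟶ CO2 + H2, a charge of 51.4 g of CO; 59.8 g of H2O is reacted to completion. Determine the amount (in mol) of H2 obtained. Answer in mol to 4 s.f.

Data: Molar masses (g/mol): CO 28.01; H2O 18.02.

1.835 mol

n(CO) = 51.40 / 28.01 = 1.835 mol
n(H2O) = 59.80 / 18.02 = 3.319 mol
n/ν → CO: 1.835, H2O: 3.319; CO is limiting.
n(H2) = (1/1) × 1.835 = 1.835 mol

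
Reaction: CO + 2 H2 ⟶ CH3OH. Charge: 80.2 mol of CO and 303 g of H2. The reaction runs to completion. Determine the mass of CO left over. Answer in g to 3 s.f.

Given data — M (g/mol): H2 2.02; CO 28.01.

146 g

n(CO) = 80.20 mol
n(H2) = 303.0 / 2.02 = 150.0 mol
n/ν for CO = 80.20/1 = 80.20
n/ν for H2 = 150.0/2 = 75.00
Smallest n/ν is H2 → limiting reagent.
CO consumed = (1/2) × 150.0 = 75.00 mol
CO remaining = 80.20 − 75.00 = 5.200 mol
mass = 5.200 × 28.01 = 145.7 g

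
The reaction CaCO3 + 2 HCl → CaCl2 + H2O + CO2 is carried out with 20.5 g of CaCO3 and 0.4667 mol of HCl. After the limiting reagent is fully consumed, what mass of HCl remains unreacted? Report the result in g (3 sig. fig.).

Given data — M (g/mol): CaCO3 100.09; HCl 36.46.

2.08 g

n(CaCO3) = 20.50 / 100.09 = 0.2048 mol
n(HCl) = 0.4667 mol
n/ν → CaCO3: 0.2048, HCl: 0.2334; CaCO3 is limiting.
HCl consumed = (2/1) × 0.2048 = 0.4096 mol
HCl remaining = 0.4667 − 0.4096 = 0.05710 mol
mass = 0.05710 × 36.46 = 2.082 g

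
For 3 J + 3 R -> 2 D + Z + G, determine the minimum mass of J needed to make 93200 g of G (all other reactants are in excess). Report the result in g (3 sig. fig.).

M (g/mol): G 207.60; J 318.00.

428000 g

n(G) = 93200 / 207.60 = 448.9 mol
n(J) = (3/1) × 448.9 = 1347 mol
mass = 1347 × 318.00 = 428300 g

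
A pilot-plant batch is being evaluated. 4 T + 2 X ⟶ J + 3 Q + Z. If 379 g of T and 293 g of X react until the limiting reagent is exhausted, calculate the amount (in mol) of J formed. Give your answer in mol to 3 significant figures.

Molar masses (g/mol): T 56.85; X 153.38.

n(T) = 379.0 / 56.85 = 6.667 mol
n(X) = 293.0 / 153.38 = 1.910 mol
n/ν for T = 6.667/4 = 1.667
n/ν for X = 1.910/2 = 0.9550
Smallest n/ν is X → limiting reagent.
n(J) = (1/2) × 1.910 = 0.9550 mol

0.955 mol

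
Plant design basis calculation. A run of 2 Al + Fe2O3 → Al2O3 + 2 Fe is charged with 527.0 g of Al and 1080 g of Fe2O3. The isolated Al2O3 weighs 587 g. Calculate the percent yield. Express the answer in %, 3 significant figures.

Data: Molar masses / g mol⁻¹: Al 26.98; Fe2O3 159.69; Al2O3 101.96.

n(Al) = 527.0 / 26.98 = 19.53 mol
n(Fe2O3) = 1080 / 159.69 = 6.763 mol
n/ν → Al: 9.765, Fe2O3: 6.763; Fe2O3 is limiting.
theoretical n(Al2O3) = (1/1) × 6.763 = 6.763 mol → 689.6 g
% yield = 587 / 689.6 × 100 = 85.12 %

85.1 %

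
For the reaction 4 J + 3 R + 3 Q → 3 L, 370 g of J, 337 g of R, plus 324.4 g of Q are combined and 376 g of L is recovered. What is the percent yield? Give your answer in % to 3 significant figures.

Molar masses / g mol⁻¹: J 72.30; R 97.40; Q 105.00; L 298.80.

40.7 %

n(J) = 370.0 / 72.30 = 5.118 mol
n(R) = 337.0 / 97.40 = 3.460 mol
n(Q) = 324.4 / 105.00 = 3.090 mol
n/ν → J: 1.280, R: 1.153, Q: 1.030; Q is limiting.
theoretical n(L) = (3/3) × 3.090 = 3.090 mol → 923.3 g
% yield = 376 / 923.3 × 100 = 40.72 %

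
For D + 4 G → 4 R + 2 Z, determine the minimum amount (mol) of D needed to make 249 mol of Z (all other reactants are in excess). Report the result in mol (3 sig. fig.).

125 mol

n(Z) = 249.0 mol
n(D) = (1/2) × 249.0 = 124.5 mol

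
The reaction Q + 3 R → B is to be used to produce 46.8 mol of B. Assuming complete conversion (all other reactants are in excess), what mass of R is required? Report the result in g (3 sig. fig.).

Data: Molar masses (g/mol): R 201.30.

28300 g

n(B) = 46.80 mol
n(R) = (3/1) × 46.80 = 140.4 mol
mass = 140.4 × 201.30 = 28260 g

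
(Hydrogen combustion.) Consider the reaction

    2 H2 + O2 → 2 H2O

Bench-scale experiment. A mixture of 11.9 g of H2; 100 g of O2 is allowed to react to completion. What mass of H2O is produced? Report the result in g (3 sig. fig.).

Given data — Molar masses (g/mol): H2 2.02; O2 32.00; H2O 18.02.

n(H2) = 11.90 / 2.02 = 5.891 mol
n(O2) = 100.0 / 32.00 = 3.125 mol
n/ν for H2 = 5.891/2 = 2.946
n/ν for O2 = 3.125/1 = 3.125
Smallest n/ν is H2 → limiting reagent.
n(H2O) = (2/2) × 5.891 = 5.891 mol
mass = 5.891 × 18.02 = 106.2 g

106 g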